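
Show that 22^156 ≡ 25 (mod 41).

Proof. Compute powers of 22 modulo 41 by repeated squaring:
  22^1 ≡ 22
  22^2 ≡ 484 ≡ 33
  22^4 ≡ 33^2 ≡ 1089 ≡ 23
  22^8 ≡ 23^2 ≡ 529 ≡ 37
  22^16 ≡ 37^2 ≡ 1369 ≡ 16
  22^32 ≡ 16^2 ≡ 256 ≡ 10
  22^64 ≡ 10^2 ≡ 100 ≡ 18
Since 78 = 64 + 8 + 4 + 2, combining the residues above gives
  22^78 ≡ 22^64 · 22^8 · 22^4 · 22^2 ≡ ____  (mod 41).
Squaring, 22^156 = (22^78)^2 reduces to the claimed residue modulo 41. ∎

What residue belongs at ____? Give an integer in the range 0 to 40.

5

22^64 · 22^8 · 22^4 · 22^2 ≡ 18 · 37 · 23 · 33 = 505494.
505494 mod 41 = 5, so 22^78 ≡ 5 (mod 41).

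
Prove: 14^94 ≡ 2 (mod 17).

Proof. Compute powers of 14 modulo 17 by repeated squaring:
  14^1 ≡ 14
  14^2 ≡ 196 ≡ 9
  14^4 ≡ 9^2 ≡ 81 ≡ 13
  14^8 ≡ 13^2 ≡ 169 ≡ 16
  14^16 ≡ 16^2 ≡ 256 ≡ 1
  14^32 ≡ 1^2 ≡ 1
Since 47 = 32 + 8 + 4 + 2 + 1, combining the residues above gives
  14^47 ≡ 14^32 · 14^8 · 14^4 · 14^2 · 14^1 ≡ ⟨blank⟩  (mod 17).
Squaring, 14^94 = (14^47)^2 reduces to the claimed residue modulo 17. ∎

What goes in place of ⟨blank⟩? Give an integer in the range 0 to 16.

14^32 · 14^8 · 14^4 · 14^2 · 14^1 ≡ 1 · 16 · 13 · 9 · 14 = 26208.
26208 mod 17 = 11, so 14^47 ≡ 11 (mod 17).

11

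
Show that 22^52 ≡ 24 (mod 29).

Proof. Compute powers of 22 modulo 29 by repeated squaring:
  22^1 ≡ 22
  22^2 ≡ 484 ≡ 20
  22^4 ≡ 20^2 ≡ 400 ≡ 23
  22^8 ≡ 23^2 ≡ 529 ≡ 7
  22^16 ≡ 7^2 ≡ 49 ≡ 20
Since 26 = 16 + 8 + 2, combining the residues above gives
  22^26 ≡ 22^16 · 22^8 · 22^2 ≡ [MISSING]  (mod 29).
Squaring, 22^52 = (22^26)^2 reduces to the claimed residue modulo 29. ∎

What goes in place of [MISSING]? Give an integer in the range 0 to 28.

Multiply the listed residues: 20 · 7 · 20 = 140 → 2800.
Reducing modulo 29: 2800 = 96·29 + 16, so 22^26 ≡ 16.

16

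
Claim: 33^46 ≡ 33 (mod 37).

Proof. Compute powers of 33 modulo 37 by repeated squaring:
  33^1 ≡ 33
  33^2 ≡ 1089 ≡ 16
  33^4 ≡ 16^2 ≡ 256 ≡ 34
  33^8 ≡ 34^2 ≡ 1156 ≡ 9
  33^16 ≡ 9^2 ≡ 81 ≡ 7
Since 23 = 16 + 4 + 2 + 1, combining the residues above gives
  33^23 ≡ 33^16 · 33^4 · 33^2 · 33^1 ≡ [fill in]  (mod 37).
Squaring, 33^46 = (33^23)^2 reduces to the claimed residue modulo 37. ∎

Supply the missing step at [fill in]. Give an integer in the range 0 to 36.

12

Multiply the listed residues: 7 · 34 · 16 · 33 = 238 → 3808 → 125664.
Reducing modulo 37: 125664 = 3396·37 + 12, so 33^23 ≡ 12.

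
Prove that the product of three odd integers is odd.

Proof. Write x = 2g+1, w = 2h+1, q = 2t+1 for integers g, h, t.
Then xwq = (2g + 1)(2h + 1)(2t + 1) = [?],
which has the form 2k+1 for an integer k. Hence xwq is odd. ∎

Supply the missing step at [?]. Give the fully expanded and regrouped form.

2(4ght + 2gh + 2gt + g + 2ht + h + t) + 1

(2g + 1)(2h + 1)(2t + 1) = 8ght + 4gh + 4gt + 2g + 4ht + 2h + 2t + 1
= 2(4ght + 2gh + 2gt + g + 2ht + h + t) + 1.
Since 4ght + 2gh + 2gt + g + 2ht + h + t is an integer, the product is of the form 2k+1 for an integer k.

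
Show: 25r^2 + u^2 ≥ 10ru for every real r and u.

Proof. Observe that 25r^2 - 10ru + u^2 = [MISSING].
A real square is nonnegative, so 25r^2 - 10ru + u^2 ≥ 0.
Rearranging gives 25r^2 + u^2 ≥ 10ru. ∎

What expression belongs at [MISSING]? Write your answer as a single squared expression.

The leading and trailing coefficients are 5^2 and 1^2, and 10 = 2·5·1, so the trinomial is (5r - u)^2.
Hence 25r^2 - 10ru + u^2 ≥ 0.

(5r - u)^2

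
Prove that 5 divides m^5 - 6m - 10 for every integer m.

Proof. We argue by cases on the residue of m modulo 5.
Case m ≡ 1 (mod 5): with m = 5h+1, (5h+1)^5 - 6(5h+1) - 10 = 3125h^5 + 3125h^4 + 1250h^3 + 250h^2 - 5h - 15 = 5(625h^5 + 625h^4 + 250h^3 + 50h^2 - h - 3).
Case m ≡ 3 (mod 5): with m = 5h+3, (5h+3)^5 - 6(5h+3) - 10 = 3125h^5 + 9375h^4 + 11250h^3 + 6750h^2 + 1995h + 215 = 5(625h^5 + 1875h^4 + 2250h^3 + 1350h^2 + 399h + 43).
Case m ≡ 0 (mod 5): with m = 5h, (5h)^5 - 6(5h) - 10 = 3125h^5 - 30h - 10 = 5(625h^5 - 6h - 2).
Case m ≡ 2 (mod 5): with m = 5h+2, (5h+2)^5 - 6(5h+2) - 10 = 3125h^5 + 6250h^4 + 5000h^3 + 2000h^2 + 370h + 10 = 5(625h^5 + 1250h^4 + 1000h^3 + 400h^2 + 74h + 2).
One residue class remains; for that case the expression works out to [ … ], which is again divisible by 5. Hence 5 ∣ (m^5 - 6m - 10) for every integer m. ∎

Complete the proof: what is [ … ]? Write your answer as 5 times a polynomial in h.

Only m ≡ 4 (mod 5) is unaccounted for. Put m = 5h+4:
(5h+4)^5 - 6(5h+4) - 10 expands to 3125h^5 + 12500h^4 + 20000h^3 + 16000h^2 + 6370h + 990,
and factoring out 5 leaves 5(625h^5 + 2500h^4 + 4000h^3 + 3200h^2 + 1274h + 198).

5(625h^5 + 2500h^4 + 4000h^3 + 3200h^2 + 1274h + 198)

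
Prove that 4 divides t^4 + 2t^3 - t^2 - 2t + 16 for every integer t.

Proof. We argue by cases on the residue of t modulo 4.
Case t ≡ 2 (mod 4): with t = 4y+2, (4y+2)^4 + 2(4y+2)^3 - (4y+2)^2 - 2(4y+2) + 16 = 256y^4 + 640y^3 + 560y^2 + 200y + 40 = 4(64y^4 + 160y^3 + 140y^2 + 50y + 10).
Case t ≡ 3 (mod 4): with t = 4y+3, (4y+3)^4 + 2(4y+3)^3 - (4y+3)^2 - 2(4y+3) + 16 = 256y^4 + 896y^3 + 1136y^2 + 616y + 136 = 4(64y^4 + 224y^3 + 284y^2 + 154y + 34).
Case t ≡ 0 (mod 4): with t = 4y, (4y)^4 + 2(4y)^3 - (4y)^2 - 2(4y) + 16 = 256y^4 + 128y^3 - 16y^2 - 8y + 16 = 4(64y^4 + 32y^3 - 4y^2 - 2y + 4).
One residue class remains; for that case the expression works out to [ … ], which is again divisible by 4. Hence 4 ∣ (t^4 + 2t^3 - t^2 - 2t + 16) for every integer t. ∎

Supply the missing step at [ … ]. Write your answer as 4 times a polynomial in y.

The residues treated are {2, 3, 0}, so the missing case is t ≡ 1 (mod 4); write t = 4y+1.
Then (4y+1)^4 + 2(4y+1)^3 - (4y+1)^2 - 2(4y+1) + 16 = 256y^4 + 384y^3 + 176y^2 + 24y + 16 = 4(64y^4 + 96y^3 + 44y^2 + 6y + 4).

4(64y^4 + 96y^3 + 44y^2 + 6y + 4)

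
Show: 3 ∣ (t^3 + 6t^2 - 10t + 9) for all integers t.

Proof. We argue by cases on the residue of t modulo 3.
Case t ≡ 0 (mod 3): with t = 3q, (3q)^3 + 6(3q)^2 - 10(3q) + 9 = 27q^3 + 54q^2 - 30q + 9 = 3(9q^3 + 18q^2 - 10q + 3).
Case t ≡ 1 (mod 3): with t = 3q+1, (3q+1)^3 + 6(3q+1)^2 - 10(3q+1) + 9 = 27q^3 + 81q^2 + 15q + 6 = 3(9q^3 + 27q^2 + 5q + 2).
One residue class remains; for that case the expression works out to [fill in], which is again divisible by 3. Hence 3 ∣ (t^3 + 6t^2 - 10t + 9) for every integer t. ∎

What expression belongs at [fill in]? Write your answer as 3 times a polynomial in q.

3(9q^3 + 36q^2 + 26q + 7)

The residues treated are {0, 1}, so the missing case is t ≡ 2 (mod 3); write t = 3q+2.
Then (3q+2)^3 + 6(3q+2)^2 - 10(3q+2) + 9 = 27q^3 + 108q^2 + 78q + 21 = 3(9q^3 + 36q^2 + 26q + 7).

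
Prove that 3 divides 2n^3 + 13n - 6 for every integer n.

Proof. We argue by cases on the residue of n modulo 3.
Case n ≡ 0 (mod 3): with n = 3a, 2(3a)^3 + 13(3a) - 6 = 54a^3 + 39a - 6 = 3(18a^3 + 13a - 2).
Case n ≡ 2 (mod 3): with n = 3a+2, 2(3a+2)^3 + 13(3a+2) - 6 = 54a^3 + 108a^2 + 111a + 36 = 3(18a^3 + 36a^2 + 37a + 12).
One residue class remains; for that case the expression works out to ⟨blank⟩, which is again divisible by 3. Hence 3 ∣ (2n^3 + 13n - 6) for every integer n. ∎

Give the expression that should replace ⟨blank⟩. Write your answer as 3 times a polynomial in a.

The residues treated are {0, 2}, so the missing case is n ≡ 1 (mod 3); write n = 3a+1.
Then 2(3a+1)^3 + 13(3a+1) - 6 = 54a^3 + 54a^2 + 57a + 9 = 3(18a^3 + 18a^2 + 19a + 3).

3(18a^3 + 18a^2 + 19a + 3)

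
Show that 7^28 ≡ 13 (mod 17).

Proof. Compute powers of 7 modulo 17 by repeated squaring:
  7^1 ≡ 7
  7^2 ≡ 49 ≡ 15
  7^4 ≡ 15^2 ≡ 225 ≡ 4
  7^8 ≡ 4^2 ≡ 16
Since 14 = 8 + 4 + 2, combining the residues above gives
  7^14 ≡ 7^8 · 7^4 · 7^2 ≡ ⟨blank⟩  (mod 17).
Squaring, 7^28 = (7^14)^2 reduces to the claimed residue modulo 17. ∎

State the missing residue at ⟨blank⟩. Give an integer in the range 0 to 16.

8

7^8 · 7^4 · 7^2 ≡ 16 · 4 · 15 = 960.
960 mod 17 = 8, so 7^14 ≡ 8 (mod 17).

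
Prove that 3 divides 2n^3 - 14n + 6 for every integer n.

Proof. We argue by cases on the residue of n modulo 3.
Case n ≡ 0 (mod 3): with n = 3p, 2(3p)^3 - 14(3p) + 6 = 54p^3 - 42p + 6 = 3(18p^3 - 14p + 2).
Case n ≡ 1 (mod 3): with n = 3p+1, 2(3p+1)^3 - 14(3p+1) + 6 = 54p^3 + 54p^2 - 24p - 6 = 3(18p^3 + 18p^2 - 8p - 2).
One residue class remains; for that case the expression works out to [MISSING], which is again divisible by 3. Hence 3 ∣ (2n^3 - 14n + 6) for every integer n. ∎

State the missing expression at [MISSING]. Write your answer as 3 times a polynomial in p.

Only n ≡ 2 (mod 3) is unaccounted for. Put n = 3p+2:
2(3p+2)^3 - 14(3p+2) + 6 expands to 54p^3 + 108p^2 + 30p - 6,
and factoring out 3 leaves 3(18p^3 + 36p^2 + 10p - 2).

3(18p^3 + 36p^2 + 10p - 2)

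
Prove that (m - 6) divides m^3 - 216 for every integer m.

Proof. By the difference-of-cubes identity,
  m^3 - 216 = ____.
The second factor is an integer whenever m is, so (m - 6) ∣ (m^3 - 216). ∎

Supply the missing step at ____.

(m - 6)(m^2 + 6m + 36)

a^3 - b^3 = (a - b)(a^2 + ab + b^2). With a = m, b = 6:
m^3 - 216 = (m - 6)(m^2 + 6m + 36).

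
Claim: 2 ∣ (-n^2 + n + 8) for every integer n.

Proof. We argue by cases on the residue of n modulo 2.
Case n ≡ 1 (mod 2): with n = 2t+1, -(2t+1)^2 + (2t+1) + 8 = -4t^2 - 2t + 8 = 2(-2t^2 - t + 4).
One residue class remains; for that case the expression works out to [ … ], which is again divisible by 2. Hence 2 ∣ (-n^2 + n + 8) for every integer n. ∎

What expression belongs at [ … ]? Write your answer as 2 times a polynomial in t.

The residues treated are {1}, so the missing case is n ≡ 0 (mod 2); write n = 2t.
Then -(2t)^2 + (2t) + 8 = -4t^2 + 2t + 8 = 2(-2t^2 + t + 4).

2(-2t^2 + t + 4)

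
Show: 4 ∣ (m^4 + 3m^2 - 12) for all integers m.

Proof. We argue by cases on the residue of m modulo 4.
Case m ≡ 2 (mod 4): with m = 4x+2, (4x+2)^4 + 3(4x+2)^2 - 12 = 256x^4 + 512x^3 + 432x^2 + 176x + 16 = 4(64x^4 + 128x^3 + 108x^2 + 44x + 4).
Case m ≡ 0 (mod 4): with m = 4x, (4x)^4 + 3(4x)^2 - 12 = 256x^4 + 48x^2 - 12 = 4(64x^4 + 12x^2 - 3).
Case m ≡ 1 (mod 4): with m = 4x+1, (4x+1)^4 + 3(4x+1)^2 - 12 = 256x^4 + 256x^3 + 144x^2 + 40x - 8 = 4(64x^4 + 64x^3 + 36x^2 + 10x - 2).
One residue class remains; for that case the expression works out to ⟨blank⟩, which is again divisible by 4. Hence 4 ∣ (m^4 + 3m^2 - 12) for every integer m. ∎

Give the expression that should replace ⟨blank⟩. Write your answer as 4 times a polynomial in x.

4(64x^4 + 192x^3 + 228x^2 + 126x + 24)

Only m ≡ 3 (mod 4) is unaccounted for. Put m = 4x+3:
(4x+3)^4 + 3(4x+3)^2 - 12 expands to 256x^4 + 768x^3 + 912x^2 + 504x + 96,
and factoring out 4 leaves 4(64x^4 + 192x^3 + 228x^2 + 126x + 24).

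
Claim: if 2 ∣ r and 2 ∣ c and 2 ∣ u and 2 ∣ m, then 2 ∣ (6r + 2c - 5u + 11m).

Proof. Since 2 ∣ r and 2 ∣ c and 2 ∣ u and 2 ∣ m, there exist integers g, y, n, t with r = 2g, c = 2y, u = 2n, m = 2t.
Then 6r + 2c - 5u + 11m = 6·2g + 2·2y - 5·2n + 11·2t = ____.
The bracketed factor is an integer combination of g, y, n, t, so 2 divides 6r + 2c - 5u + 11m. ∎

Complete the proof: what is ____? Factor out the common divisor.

2(6g - 5n + 11t + 2y)

Each term has a factor of 2: 6·2g + 2·2y - 5·2n + 11·2t = 2·(6g - 5n + 11t + 2y).
Since 6g - 5n + 11t + 2y is an integer, 2 ∣ (6r + 2c - 5u + 11m).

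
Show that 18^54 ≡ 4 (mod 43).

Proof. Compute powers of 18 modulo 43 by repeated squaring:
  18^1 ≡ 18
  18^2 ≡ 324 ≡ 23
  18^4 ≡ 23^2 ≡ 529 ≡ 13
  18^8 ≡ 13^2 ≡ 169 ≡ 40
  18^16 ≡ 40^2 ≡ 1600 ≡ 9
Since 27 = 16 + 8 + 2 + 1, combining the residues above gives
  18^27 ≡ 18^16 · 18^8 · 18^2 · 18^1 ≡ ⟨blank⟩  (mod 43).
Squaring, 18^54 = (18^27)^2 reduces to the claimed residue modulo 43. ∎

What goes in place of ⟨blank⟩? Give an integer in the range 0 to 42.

2

18^16 · 18^8 · 18^2 · 18^1 ≡ 9 · 40 · 23 · 18 = 149040.
149040 mod 43 = 2, so 18^27 ≡ 2 (mod 43).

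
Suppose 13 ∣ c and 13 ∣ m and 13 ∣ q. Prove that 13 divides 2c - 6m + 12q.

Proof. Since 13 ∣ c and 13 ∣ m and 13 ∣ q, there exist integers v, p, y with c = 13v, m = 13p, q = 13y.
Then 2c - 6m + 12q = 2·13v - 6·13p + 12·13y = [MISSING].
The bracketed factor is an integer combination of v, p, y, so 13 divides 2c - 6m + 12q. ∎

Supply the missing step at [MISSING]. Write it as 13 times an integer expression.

Pull the common 13 out of every term: 2·13v - 6·13p + 12·13y = 13(-6p + 2v + 12y).
-6p + 2v + 12y is an integer, which exhibits the divisibility.

13(-6p + 2v + 12y)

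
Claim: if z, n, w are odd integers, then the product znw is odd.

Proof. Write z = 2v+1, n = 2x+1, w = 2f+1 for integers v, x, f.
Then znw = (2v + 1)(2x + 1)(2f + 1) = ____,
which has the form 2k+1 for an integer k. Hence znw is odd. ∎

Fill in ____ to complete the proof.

2(4fvx + 2fv + 2fx + f + 2vx + v + x) + 1

Expanding: (2v + 1)(2x + 1)(2f + 1) = 8fvx + 4fv + 4fx + 2f + 4vx + 2v + 2x + 1.
Every term except the constant is even, so this is 2(4fvx + 2fv + 2fx + f + 2vx + v + x) + 1,
and 4fvx + 2fv + 2fx + f + 2vx + v + x ∈ ℤ gives the required form.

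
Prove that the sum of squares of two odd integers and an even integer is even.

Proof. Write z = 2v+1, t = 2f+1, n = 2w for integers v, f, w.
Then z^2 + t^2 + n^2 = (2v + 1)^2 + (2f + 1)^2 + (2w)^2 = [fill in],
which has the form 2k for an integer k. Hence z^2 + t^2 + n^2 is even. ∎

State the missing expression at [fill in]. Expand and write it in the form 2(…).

2(2f^2 + 2f + 2v^2 + 2v + 2w^2 + 1)

Expanding: (2v + 1)^2 + (2f + 1)^2 + (2w)^2 = 4f^2 + 4f + 4v^2 + 4v + 4w^2 + 2.
Every term is even; pulling out the factor of 2 gives 2(2f^2 + 2f + 2v^2 + 2v + 2w^2 + 1).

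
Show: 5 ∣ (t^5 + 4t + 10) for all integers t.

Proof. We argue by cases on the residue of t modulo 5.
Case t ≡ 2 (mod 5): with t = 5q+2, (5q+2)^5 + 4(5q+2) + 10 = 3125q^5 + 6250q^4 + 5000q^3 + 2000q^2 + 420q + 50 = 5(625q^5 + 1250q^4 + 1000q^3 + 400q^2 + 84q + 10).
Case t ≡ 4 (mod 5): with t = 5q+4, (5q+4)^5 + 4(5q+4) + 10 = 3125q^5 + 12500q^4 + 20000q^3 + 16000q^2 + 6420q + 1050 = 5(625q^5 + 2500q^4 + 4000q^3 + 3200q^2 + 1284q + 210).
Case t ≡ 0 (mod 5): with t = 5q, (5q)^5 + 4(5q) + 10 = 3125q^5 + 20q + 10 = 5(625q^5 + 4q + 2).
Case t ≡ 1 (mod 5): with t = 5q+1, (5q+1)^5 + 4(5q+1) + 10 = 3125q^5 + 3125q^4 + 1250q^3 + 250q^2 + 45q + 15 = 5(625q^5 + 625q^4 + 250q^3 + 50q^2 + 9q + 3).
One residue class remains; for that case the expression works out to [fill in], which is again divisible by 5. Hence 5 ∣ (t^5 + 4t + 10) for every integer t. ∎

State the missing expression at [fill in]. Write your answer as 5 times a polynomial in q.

Only t ≡ 3 (mod 5) is unaccounted for. Put t = 5q+3:
(5q+3)^5 + 4(5q+3) + 10 expands to 3125q^5 + 9375q^4 + 11250q^3 + 6750q^2 + 2045q + 265,
and factoring out 5 leaves 5(625q^5 + 1875q^4 + 2250q^3 + 1350q^2 + 409q + 53).

5(625q^5 + 1875q^4 + 2250q^3 + 1350q^2 + 409q + 53)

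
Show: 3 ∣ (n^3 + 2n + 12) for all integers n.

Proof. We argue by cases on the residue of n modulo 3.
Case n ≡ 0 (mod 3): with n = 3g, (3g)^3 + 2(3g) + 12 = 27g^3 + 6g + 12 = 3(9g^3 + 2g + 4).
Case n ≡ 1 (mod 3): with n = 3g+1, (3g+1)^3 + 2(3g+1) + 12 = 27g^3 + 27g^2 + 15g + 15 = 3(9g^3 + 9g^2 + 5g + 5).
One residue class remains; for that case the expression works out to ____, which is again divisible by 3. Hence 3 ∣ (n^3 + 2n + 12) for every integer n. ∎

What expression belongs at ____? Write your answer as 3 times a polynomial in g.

3(9g^3 + 18g^2 + 14g + 8)

The residues treated are {0, 1}, so the missing case is n ≡ 2 (mod 3); write n = 3g+2.
Then (3g+2)^3 + 2(3g+2) + 12 = 27g^3 + 54g^2 + 42g + 24 = 3(9g^3 + 18g^2 + 14g + 8).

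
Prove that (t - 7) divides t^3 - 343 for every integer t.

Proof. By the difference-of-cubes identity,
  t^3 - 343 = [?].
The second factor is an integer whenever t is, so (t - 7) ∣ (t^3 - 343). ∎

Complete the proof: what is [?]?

a^3 - b^3 = (a - b)(a^2 + ab + b^2). With a = t, b = 7:
t^3 - 343 = (t - 7)(t^2 + 7t + 49).

(t - 7)(t^2 + 7t + 49)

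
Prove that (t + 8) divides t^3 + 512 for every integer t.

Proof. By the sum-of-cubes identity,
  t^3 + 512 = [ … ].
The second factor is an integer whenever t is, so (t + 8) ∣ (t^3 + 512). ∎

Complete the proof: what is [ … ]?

(t + 8)(t^2 - 8t + 64)

Polynomial division of t^3 + 512 by t + 8 leaves remainder 0 and quotient t^2 - 8t + 64.
Hence t^3 + 512 = (t + 8)(t^2 - 8t + 64).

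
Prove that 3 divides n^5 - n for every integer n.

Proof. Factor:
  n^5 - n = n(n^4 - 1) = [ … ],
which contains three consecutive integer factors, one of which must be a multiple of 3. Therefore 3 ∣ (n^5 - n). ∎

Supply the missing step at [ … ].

(n - 1)n(n + 1)(n^2 + 1)

n^4 - 1 = (n^2 - 1)(n^2 + 1), and n^2 - 1 = (n-1)(n+1).
So n(n^4 - 1) = (n - 1)n(n + 1)(n^2 + 1).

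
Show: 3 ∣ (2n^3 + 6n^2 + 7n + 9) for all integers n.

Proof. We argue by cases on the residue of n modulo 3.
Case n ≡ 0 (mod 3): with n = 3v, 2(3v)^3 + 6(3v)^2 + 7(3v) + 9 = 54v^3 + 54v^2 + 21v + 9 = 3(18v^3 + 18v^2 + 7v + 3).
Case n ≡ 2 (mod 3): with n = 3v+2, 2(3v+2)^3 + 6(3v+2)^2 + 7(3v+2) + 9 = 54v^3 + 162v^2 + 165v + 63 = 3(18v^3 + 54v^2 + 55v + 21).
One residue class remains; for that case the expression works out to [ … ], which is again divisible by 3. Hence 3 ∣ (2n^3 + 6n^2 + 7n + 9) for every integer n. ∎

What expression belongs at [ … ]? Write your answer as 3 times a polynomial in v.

3(18v^3 + 36v^2 + 25v + 8)

Only n ≡ 1 (mod 3) is unaccounted for. Put n = 3v+1:
2(3v+1)^3 + 6(3v+1)^2 + 7(3v+1) + 9 expands to 54v^3 + 108v^2 + 75v + 24,
and factoring out 3 leaves 3(18v^3 + 36v^2 + 25v + 8).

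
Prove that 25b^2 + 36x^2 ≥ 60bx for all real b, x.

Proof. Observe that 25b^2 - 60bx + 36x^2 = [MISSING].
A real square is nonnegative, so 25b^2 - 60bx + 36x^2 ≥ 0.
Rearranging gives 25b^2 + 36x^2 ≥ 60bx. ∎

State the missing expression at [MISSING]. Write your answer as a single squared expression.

The leading and trailing coefficients are 5^2 and 6^2, and 60 = 2·5·6, so the trinomial is (5b - 6x)^2.
Hence 25b^2 - 60bx + 36x^2 ≥ 0.

(5b - 6x)^2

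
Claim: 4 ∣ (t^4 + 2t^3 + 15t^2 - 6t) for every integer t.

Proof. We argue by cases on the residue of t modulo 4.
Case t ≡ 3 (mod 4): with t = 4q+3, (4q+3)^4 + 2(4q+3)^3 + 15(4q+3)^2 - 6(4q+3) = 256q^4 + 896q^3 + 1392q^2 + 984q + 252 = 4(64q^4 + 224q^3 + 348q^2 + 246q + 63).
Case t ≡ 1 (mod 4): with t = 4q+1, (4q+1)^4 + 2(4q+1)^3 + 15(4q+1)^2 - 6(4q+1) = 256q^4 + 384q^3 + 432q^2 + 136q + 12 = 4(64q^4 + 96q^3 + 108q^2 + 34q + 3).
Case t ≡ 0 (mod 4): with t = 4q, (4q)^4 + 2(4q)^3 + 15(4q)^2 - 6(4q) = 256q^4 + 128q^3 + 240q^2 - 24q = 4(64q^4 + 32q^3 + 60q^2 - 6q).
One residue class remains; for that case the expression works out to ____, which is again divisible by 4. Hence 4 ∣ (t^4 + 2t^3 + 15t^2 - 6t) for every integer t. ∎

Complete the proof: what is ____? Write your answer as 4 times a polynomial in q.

The residues treated are {3, 1, 0}, so the missing case is t ≡ 2 (mod 4); write t = 4q+2.
Then (4q+2)^4 + 2(4q+2)^3 + 15(4q+2)^2 - 6(4q+2) = 256q^4 + 640q^3 + 816q^2 + 440q + 80 = 4(64q^4 + 160q^3 + 204q^2 + 110q + 20).

4(64q^4 + 160q^3 + 204q^2 + 110q + 20)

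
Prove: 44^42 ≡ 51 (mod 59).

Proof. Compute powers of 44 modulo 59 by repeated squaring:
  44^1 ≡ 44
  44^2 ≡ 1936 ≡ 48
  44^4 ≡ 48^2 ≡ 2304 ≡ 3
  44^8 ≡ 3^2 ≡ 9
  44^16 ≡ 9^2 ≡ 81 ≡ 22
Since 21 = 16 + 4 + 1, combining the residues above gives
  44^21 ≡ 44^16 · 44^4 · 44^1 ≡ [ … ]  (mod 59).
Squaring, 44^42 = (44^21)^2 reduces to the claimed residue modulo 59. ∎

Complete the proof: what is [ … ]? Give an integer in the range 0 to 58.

44^16 · 44^4 · 44^1 ≡ 22 · 3 · 44 = 2904.
2904 mod 59 = 13, so 44^21 ≡ 13 (mod 59).

13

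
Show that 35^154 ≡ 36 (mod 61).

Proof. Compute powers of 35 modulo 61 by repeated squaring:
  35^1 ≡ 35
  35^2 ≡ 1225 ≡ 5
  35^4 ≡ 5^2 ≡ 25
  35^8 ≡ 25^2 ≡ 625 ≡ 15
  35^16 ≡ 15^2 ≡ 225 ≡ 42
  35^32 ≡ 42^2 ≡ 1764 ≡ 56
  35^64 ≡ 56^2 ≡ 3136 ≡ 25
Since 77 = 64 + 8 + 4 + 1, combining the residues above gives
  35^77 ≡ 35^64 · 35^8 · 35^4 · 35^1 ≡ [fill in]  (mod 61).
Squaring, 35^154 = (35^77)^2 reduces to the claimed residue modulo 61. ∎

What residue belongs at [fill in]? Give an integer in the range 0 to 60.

35^64 · 35^8 · 35^4 · 35^1 ≡ 25 · 15 · 25 · 35 = 328125.
328125 mod 61 = 6, so 35^77 ≡ 6 (mod 61).

6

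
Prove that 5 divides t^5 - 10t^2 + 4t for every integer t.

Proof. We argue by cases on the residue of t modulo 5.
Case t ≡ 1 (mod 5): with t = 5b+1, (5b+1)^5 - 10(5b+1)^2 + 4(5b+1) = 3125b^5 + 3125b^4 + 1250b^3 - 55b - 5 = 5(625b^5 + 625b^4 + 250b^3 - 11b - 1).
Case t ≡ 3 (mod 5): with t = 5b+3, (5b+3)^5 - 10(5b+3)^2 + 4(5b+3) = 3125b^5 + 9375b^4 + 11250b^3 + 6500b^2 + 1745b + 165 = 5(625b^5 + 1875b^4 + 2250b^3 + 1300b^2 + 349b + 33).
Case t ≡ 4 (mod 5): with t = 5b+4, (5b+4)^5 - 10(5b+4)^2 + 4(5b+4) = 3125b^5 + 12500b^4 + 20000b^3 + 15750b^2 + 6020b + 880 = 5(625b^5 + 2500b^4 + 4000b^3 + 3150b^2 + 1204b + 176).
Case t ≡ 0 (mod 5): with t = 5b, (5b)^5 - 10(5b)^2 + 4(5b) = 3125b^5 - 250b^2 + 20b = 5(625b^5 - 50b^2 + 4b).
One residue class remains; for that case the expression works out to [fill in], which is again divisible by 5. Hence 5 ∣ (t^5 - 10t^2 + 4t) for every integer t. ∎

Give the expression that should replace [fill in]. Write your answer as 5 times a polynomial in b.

5(625b^5 + 1250b^4 + 1000b^3 + 350b^2 + 44b)

Only t ≡ 2 (mod 5) is unaccounted for. Put t = 5b+2:
(5b+2)^5 - 10(5b+2)^2 + 4(5b+2) expands to 3125b^5 + 6250b^4 + 5000b^3 + 1750b^2 + 220b,
and factoring out 5 leaves 5(625b^5 + 1250b^4 + 1000b^3 + 350b^2 + 44b).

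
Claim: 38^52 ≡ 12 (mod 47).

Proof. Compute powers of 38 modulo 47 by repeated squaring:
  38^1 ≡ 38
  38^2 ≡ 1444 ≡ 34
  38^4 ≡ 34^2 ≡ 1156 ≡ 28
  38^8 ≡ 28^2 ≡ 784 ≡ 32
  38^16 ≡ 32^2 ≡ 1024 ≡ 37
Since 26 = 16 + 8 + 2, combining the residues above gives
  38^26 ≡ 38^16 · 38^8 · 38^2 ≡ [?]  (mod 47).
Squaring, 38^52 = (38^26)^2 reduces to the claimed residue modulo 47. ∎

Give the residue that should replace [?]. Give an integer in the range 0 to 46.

24

Multiply the listed residues: 37 · 32 · 34 = 1184 → 40256.
Reducing modulo 47: 40256 = 856·47 + 24, so 38^26 ≡ 24.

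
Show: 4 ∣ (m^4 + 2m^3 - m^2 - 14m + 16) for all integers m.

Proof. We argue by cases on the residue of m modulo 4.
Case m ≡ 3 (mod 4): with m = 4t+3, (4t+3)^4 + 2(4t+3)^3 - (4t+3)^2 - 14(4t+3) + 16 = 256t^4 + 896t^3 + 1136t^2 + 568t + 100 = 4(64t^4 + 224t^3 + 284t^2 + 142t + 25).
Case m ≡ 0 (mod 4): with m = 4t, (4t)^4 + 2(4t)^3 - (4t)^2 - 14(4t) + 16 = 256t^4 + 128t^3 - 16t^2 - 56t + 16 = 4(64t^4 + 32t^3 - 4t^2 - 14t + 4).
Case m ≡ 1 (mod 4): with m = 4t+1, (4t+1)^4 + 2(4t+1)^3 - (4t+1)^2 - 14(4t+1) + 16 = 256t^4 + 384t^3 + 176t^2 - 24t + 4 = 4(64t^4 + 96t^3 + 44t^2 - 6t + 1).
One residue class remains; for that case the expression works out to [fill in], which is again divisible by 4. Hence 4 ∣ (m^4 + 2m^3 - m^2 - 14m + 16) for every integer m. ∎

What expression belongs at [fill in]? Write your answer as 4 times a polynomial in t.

4(64t^4 + 160t^3 + 140t^2 + 38t + 4)

The residues treated are {3, 0, 1}, so the missing case is m ≡ 2 (mod 4); write m = 4t+2.
Then (4t+2)^4 + 2(4t+2)^3 - (4t+2)^2 - 14(4t+2) + 16 = 256t^4 + 640t^3 + 560t^2 + 152t + 16 = 4(64t^4 + 160t^3 + 140t^2 + 38t + 4).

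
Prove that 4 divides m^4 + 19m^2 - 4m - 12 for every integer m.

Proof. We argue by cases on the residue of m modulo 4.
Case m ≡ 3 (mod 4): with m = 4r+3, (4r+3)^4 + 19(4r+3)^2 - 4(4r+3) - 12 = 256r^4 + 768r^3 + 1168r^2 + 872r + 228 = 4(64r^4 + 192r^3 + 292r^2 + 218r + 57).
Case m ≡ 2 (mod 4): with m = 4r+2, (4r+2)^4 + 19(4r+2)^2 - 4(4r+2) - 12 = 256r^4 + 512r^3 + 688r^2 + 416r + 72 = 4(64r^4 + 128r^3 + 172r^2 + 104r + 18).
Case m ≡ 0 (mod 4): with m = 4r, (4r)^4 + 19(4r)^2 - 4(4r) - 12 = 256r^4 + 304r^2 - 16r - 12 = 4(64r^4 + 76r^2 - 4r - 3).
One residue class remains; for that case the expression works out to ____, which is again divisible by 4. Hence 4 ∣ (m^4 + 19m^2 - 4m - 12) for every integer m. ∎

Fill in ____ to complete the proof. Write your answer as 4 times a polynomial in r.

The residues treated are {3, 2, 0}, so the missing case is m ≡ 1 (mod 4); write m = 4r+1.
Then (4r+1)^4 + 19(4r+1)^2 - 4(4r+1) - 12 = 256r^4 + 256r^3 + 400r^2 + 152r + 4 = 4(64r^4 + 64r^3 + 100r^2 + 38r + 1).

4(64r^4 + 64r^3 + 100r^2 + 38r + 1)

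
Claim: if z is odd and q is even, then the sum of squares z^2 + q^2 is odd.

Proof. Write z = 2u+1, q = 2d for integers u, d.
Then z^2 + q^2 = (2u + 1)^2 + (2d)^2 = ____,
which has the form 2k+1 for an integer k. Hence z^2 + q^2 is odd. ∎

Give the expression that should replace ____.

2(2d^2 + 2u^2 + 2u) + 1

(2u + 1)^2 + (2d)^2 = 4d^2 + 4u^2 + 4u + 1
= 2(2d^2 + 2u^2 + 2u) + 1.
Since 2d^2 + 2u^2 + 2u is an integer, the sum of squares is of the form 2k+1 for an integer k.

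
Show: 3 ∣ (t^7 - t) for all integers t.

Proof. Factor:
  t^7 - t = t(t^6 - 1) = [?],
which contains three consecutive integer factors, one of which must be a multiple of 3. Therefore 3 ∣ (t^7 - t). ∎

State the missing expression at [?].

t^6 - 1 = (t^2 - 1)(t^4 + t^2 + 1), and t^2 - 1 = (t-1)(t+1).
So t(t^6 - 1) = (t - 1)t(t + 1)(t^4 + t^2 + 1).

(t - 1)t(t + 1)(t^4 + t^2 + 1)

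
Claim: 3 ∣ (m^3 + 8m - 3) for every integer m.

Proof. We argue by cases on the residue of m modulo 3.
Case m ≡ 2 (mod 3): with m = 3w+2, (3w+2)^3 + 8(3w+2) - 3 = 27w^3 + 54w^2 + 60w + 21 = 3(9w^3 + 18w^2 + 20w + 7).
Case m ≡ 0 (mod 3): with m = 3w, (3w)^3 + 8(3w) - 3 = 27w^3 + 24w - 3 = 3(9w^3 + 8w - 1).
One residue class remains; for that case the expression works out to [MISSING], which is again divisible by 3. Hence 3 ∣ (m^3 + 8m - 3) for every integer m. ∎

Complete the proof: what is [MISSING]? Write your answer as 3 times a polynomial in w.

Only m ≡ 1 (mod 3) is unaccounted for. Put m = 3w+1:
(3w+1)^3 + 8(3w+1) - 3 expands to 27w^3 + 27w^2 + 33w + 6,
and factoring out 3 leaves 3(9w^3 + 9w^2 + 11w + 2).

3(9w^3 + 9w^2 + 11w + 2)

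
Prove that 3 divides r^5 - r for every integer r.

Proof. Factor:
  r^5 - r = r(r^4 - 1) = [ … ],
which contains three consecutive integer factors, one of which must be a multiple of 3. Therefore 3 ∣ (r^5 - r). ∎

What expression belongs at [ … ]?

r^4 - 1 = (r^2 - 1)(r^2 + 1), and r^2 - 1 = (r-1)(r+1).
So r(r^4 - 1) = (r - 1)r(r + 1)(r^2 + 1).

(r - 1)r(r + 1)(r^2 + 1)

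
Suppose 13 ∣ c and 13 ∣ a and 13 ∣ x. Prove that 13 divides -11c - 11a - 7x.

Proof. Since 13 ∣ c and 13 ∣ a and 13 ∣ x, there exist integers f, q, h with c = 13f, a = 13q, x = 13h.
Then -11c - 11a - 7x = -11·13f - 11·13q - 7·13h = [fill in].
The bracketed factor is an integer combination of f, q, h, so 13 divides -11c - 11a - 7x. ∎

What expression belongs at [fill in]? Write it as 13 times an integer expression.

Each term has a factor of 13: -11·13f - 11·13q - 7·13h = 13·(-11f - 7h - 11q).
Since -11f - 7h - 11q is an integer, 13 ∣ (-11c - 11a - 7x).

13(-11f - 7h - 11q)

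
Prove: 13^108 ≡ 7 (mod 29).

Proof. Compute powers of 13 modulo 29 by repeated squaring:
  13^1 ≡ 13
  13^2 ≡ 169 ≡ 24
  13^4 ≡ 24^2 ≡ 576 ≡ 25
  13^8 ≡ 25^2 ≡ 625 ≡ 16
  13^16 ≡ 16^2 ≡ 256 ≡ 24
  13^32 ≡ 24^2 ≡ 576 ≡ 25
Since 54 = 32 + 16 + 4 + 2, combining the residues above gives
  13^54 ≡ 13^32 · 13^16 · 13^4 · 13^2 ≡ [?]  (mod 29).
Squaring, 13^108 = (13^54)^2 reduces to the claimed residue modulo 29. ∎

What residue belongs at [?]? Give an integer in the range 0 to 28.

23

13^32 · 13^16 · 13^4 · 13^2 ≡ 25 · 24 · 25 · 24 = 360000.
360000 mod 29 = 23, so 13^54 ≡ 23 (mod 29).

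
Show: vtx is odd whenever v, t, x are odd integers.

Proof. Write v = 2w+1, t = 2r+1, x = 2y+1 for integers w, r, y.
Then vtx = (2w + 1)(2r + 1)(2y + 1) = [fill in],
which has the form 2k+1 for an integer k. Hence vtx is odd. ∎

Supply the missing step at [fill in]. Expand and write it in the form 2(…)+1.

2(4rwy + 2rw + 2ry + r + 2wy + w + y) + 1

(2w + 1)(2r + 1)(2y + 1) = 8rwy + 4rw + 4ry + 2r + 4wy + 2w + 2y + 1
= 2(4rwy + 2rw + 2ry + r + 2wy + w + y) + 1.
Since 4rwy + 2rw + 2ry + r + 2wy + w + y is an integer, the product is of the form 2k+1 for an integer k.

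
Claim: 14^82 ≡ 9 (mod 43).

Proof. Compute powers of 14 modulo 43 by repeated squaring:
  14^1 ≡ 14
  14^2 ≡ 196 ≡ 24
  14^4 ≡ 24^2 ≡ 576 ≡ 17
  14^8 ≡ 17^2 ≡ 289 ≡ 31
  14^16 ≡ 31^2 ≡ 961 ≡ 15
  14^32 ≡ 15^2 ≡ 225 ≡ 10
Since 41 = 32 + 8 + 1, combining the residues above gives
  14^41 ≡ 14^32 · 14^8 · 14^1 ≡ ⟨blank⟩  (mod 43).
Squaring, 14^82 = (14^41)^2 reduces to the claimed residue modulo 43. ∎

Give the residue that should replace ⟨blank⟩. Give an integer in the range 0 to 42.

14^32 · 14^8 · 14^1 ≡ 10 · 31 · 14 = 4340.
4340 mod 43 = 40, so 14^41 ≡ 40 (mod 43).

40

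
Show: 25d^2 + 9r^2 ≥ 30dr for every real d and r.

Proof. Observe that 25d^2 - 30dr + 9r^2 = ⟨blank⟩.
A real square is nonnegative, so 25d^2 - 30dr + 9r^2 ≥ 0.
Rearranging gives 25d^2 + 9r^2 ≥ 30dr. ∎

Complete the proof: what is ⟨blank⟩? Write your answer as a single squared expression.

(5d - 3r)^2

The leading and trailing coefficients are 5^2 and 3^2, and 30 = 2·5·3, so the trinomial is (5d - 3r)^2.
Hence 25d^2 - 30dr + 9r^2 ≥ 0.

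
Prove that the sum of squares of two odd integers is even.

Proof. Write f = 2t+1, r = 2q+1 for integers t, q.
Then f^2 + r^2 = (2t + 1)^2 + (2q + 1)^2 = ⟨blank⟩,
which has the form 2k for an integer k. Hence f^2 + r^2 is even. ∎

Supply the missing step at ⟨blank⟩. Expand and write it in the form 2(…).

Expanding: (2t + 1)^2 + (2q + 1)^2 = 4q^2 + 4q + 4t^2 + 4t + 2.
Every term is even; pulling out the factor of 2 gives 2(2q^2 + 2q + 2t^2 + 2t + 1).

2(2q^2 + 2q + 2t^2 + 2t + 1)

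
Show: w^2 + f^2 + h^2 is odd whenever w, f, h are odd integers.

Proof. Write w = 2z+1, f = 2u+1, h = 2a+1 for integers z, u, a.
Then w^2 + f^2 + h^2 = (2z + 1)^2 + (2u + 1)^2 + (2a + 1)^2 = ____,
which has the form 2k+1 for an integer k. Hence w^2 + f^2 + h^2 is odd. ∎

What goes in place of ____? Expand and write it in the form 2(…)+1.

2(2a^2 + 2a + 2u^2 + 2u + 2z^2 + 2z + 1) + 1

Expanding: (2z + 1)^2 + (2u + 1)^2 + (2a + 1)^2 = 4a^2 + 4a + 4u^2 + 4u + 4z^2 + 4z + 3.
Every term except the constant is even, so this is 2(2a^2 + 2a + 2u^2 + 2u + 2z^2 + 2z + 1) + 1,
and 2a^2 + 2a + 2u^2 + 2u + 2z^2 + 2z + 1 ∈ ℤ gives the required form.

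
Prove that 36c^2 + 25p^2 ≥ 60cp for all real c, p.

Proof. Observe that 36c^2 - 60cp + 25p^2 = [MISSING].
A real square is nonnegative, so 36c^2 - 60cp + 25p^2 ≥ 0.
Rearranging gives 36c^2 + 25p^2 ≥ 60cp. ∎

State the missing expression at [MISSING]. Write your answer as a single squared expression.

36c^2 - 60cp + 25p^2 is a perfect-square trinomial: the outer terms are (6c)^2 and (5p)^2, and the cross term is -2·6c·5p.
So 36c^2 - 60cp + 25p^2 = (6c - 5p)^2 ≥ 0.

(6c - 5p)^2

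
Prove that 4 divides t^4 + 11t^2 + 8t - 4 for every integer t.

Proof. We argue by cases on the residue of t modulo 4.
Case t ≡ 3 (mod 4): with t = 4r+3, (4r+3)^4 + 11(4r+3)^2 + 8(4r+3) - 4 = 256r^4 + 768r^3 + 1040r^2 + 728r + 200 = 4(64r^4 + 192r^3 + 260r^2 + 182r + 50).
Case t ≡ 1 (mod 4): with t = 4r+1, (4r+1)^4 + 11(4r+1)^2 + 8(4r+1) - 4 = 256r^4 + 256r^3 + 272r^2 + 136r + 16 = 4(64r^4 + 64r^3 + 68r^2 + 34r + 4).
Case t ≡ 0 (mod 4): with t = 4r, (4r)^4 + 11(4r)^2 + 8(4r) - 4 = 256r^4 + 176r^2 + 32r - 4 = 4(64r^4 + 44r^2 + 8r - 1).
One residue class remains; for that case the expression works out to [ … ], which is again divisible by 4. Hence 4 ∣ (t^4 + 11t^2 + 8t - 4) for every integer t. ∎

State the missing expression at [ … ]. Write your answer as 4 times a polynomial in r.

Only t ≡ 2 (mod 4) is unaccounted for. Put t = 4r+2:
(4r+2)^4 + 11(4r+2)^2 + 8(4r+2) - 4 expands to 256r^4 + 512r^3 + 560r^2 + 336r + 72,
and factoring out 4 leaves 4(64r^4 + 128r^3 + 140r^2 + 84r + 18).

4(64r^4 + 128r^3 + 140r^2 + 84r + 18)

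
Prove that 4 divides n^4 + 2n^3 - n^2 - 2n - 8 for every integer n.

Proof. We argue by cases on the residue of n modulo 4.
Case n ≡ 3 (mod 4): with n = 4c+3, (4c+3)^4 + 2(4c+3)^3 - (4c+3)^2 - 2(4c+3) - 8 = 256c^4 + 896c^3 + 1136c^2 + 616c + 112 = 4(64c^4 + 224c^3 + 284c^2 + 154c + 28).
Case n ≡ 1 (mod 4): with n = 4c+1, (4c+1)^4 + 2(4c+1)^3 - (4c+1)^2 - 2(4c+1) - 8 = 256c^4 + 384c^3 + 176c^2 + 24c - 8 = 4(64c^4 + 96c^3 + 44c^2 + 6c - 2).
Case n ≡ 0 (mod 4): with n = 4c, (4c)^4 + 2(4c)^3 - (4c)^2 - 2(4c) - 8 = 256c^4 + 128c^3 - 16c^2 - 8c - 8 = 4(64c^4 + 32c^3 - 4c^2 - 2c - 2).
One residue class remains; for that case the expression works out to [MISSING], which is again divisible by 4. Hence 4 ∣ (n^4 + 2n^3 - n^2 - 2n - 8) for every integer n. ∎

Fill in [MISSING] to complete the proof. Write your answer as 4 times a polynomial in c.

The residues treated are {3, 1, 0}, so the missing case is n ≡ 2 (mod 4); write n = 4c+2.
Then (4c+2)^4 + 2(4c+2)^3 - (4c+2)^2 - 2(4c+2) - 8 = 256c^4 + 640c^3 + 560c^2 + 200c + 16 = 4(64c^4 + 160c^3 + 140c^2 + 50c + 4).

4(64c^4 + 160c^3 + 140c^2 + 50c + 4)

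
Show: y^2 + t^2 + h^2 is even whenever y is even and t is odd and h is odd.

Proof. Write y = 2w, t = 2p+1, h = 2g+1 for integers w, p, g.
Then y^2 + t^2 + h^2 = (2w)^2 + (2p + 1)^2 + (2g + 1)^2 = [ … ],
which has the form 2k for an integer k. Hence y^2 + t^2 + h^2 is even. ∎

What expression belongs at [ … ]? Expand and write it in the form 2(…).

(2w)^2 + (2p + 1)^2 + (2g + 1)^2 = 4g^2 + 4g + 4p^2 + 4p + 4w^2 + 2
= 2(2g^2 + 2g + 2p^2 + 2p + 2w^2 + 1).
Since 2g^2 + 2g + 2p^2 + 2p + 2w^2 + 1 is an integer, the sum of squares is of the form 2k for an integer k.

2(2g^2 + 2g + 2p^2 + 2p + 2w^2 + 1)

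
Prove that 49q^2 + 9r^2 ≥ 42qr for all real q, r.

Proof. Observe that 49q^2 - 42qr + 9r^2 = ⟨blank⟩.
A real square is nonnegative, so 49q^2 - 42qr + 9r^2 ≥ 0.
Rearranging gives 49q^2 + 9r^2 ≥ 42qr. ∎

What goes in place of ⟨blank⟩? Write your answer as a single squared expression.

49q^2 - 42qr + 9r^2 is a perfect-square trinomial: the outer terms are (7q)^2 and (3r)^2, and the cross term is -2·7q·3r.
So 49q^2 - 42qr + 9r^2 = (7q - 3r)^2 ≥ 0.

(7q - 3r)^2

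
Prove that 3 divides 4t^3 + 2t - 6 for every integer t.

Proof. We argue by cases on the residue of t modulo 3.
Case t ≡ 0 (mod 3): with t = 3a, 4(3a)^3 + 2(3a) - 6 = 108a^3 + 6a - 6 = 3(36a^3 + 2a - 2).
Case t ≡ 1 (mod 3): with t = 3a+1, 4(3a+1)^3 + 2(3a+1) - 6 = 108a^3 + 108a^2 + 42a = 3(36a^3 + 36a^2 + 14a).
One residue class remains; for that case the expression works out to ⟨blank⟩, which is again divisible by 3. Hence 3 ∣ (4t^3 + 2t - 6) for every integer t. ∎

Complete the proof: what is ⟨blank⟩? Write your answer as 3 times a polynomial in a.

Only t ≡ 2 (mod 3) is unaccounted for. Put t = 3a+2:
4(3a+2)^3 + 2(3a+2) - 6 expands to 108a^3 + 216a^2 + 150a + 30,
and factoring out 3 leaves 3(36a^3 + 72a^2 + 50a + 10).

3(36a^3 + 72a^2 + 50a + 10)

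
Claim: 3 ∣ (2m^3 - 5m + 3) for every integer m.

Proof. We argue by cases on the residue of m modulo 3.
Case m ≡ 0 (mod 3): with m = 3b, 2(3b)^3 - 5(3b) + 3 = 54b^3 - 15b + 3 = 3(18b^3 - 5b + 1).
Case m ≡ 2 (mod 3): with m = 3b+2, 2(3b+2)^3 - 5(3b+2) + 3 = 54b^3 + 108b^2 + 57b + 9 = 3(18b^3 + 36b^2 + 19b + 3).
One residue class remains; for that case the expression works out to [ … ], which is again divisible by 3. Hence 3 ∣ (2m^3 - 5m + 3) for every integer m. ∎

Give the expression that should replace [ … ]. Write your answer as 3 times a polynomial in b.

3(18b^3 + 18b^2 + b)

The residues treated are {0, 2}, so the missing case is m ≡ 1 (mod 3); write m = 3b+1.
Then 2(3b+1)^3 - 5(3b+1) + 3 = 54b^3 + 54b^2 + 3b = 3(18b^3 + 18b^2 + b).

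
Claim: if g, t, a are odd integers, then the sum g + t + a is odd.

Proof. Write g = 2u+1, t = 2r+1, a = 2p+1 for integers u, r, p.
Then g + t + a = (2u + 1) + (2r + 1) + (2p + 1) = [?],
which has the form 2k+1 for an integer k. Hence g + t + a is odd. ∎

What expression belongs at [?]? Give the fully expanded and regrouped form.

2(p + r + u + 1) + 1

(2u + 1) + (2r + 1) + (2p + 1) = 2p + 2r + 2u + 3
= 2(p + r + u + 1) + 1.
Since p + r + u + 1 is an integer, the sum is of the form 2k+1 for an integer k.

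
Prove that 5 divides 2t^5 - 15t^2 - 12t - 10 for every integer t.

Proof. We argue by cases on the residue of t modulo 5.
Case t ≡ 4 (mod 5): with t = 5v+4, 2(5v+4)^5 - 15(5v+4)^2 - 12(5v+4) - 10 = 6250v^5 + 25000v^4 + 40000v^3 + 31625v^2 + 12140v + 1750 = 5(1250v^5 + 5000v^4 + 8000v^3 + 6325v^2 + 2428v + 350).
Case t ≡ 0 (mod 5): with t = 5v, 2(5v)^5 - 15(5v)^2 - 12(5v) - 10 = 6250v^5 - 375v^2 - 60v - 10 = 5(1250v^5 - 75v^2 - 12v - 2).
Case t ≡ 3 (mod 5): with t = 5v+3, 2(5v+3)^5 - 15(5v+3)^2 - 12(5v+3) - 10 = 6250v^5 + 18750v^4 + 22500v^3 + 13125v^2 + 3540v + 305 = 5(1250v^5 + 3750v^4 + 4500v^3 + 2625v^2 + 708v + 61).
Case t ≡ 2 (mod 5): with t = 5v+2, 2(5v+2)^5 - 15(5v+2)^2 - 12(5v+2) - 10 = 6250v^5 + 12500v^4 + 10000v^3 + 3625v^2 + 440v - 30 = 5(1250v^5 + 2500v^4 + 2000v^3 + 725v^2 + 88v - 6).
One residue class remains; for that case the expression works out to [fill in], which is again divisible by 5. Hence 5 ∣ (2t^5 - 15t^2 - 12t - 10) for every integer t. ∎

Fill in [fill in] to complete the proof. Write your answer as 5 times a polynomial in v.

5(1250v^5 + 1250v^4 + 500v^3 + 25v^2 - 32v - 7)

Only t ≡ 1 (mod 5) is unaccounted for. Put t = 5v+1:
2(5v+1)^5 - 15(5v+1)^2 - 12(5v+1) - 10 expands to 6250v^5 + 6250v^4 + 2500v^3 + 125v^2 - 160v - 35,
and factoring out 5 leaves 5(1250v^5 + 1250v^4 + 500v^3 + 25v^2 - 32v - 7).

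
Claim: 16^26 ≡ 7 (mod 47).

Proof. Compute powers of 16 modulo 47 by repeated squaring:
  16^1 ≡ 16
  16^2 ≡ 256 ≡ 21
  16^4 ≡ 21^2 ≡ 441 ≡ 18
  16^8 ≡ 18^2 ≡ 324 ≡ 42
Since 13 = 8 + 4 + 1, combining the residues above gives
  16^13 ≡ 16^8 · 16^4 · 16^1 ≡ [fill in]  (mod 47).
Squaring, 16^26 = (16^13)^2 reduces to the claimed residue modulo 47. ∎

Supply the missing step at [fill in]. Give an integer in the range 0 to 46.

16^8 · 16^4 · 16^1 ≡ 42 · 18 · 16 = 12096.
12096 mod 47 = 17, so 16^13 ≡ 17 (mod 47).

17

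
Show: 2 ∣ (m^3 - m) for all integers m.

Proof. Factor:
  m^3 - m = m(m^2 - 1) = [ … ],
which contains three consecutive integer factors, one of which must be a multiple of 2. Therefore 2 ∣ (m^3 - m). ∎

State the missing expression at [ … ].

m(m^2 - 1) = m(m - 1)(m + 1) = (m - 1)m(m + 1).
These three factors are consecutive integers, so their product is divisible by 2.

(m - 1)m(m + 1)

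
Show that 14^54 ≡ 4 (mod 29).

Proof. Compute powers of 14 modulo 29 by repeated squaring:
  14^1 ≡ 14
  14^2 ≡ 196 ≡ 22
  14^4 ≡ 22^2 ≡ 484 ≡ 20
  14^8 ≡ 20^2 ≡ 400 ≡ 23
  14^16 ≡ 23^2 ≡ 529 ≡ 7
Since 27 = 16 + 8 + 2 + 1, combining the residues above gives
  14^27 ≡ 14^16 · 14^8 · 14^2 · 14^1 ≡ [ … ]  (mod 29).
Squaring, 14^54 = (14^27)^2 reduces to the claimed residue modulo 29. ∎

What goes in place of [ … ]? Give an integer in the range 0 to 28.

14^16 · 14^8 · 14^2 · 14^1 ≡ 7 · 23 · 22 · 14 = 49588.
49588 mod 29 = 27, so 14^27 ≡ 27 (mod 29).

27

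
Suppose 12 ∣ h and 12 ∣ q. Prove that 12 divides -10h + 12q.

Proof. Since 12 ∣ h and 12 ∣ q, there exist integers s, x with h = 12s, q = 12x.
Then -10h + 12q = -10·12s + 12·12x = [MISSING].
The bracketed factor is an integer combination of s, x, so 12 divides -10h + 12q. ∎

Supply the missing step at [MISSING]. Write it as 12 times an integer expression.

12(-10s + 12x)

Pull the common 12 out of every term: -10·12s + 12·12x = 12(-10s + 12x).
-10s + 12x is an integer, which exhibits the divisibility.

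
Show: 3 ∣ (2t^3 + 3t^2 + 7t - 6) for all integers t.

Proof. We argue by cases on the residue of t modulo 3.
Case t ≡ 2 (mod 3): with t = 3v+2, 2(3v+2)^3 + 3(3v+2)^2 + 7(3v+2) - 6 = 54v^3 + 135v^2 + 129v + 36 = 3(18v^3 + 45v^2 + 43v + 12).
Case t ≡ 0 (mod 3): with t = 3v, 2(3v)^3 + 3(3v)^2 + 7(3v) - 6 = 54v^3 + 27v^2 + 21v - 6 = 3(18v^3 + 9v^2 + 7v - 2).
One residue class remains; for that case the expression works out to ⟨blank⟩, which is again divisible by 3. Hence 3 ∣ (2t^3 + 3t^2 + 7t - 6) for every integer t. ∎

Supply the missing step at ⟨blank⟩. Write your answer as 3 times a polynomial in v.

The residues treated are {2, 0}, so the missing case is t ≡ 1 (mod 3); write t = 3v+1.
Then 2(3v+1)^3 + 3(3v+1)^2 + 7(3v+1) - 6 = 54v^3 + 81v^2 + 57v + 6 = 3(18v^3 + 27v^2 + 19v + 2).

3(18v^3 + 27v^2 + 19v + 2)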